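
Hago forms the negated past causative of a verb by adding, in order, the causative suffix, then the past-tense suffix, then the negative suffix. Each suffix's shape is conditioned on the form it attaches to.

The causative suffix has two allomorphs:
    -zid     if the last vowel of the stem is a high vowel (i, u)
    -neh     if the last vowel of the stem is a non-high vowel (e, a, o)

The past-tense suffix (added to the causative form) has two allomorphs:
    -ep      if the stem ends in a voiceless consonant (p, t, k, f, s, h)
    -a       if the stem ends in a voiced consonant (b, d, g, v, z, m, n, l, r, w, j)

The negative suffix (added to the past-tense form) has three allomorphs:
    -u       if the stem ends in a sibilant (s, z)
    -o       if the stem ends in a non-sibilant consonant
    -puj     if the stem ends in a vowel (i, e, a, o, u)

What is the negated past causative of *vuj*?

vujzidapuj

*vuj*: last vowel = /u/, a high vowel → -zid → *vujzid*.
The final consonant of the causative form *vujzid* is /d/, which is voiced, so the past-tense suffix is -a, giving *vujzida*.
The past-tense form *vujzida*: final sound = /a/, a vowel → -puj → *vujzidapuj*.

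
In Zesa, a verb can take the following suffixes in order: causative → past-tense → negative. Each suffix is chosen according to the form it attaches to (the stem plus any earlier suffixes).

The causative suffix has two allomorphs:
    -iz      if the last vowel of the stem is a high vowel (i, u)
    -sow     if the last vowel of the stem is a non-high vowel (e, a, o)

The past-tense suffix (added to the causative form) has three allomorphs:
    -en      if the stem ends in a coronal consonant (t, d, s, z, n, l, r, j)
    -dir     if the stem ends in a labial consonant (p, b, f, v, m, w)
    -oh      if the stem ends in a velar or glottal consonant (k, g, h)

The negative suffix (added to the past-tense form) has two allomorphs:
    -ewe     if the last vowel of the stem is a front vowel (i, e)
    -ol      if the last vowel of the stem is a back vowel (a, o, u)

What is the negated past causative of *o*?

osowdirewe

*o* — last vowel /o/ (a non-high vowel) → -sow → *osow*.
The causative form *osow* — final consonant /w/ (labial) → -dir → *osowdir*.
The past-tense form *osowdir*: last vowel = /i/, a front vowel → -ewe → *osowdirewe*.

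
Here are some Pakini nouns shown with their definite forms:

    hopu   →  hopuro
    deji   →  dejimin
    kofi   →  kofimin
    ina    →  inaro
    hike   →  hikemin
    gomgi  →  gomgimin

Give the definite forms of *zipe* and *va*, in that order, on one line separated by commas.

zipemin, varo

Looking at the last vowel of each stem: -min when the last vowel of the stem is a front vowel (*deji*, *kofi*, *hike*, *gomgi*); -ro when the last vowel of the stem is a back vowel (*hopu*, *ina*).
*zipe*: last vowel = /e/, a front vowel → -min → *zipemin*.
The last vowel of *va* is /a/, which is a back vowel, so the suffix is -ro, giving *varo*.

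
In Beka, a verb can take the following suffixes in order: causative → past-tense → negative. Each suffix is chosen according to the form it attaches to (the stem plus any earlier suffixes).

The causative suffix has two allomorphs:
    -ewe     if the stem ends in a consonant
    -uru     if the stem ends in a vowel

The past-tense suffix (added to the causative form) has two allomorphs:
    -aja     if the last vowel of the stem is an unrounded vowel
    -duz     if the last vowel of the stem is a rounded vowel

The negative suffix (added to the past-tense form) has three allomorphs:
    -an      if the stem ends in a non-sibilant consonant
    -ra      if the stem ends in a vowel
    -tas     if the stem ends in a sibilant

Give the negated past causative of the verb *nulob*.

Since the final sound of *nulob* is /b/ (a consonant), it takes -ewe, giving *nulobewe*.
The causative form *nulobewe*: last vowel = /e/, an unrounded vowel → -aja → *nulobeweaja*.
The past-tense form *nulobeweaja*: final sound = /a/, a vowel → -ra → *nulobeweajara*.

nulobeweajara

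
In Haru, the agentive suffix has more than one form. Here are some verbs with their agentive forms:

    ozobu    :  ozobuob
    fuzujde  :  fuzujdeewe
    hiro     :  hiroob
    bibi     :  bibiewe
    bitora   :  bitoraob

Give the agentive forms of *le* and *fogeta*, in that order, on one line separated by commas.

leewe, fogetaob

The suffix is conditioned by the last vowel: -ewe when the last vowel of the stem is a front vowel (*fuzujde*, *bibi*); -ob when the last vowel of the stem is a back vowel (*ozobu*, *hiro*, *bitora*).
The last vowel of *le* is /e/, which is a front vowel, so the suffix is -ewe, giving *leewe*.
*fogeta* — last vowel /a/ (a back vowel) → -ob → *fogetaob*.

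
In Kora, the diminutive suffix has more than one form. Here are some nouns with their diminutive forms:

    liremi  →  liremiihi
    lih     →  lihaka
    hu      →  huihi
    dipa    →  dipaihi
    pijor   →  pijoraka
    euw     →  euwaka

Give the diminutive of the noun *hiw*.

hiwaka

The suffix is conditioned by the final sound: -aka when the stem ends in a consonant (*lih*, *pijor*, *euw*); -ihi when the stem ends in a vowel (*liremi*, *hu*, *dipa*).
*hiw* — final sound /w/ (a consonant) → -aka → *hiwaka*.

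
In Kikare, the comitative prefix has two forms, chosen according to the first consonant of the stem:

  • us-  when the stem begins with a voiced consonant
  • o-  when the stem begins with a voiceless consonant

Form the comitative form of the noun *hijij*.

Since the first consonant of *hijij* is /h/ (voiceless), it takes o-, giving *ohijij*.

ohijij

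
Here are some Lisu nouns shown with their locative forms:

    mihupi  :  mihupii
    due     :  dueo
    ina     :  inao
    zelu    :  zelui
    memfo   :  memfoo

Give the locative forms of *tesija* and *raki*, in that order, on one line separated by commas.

Looking at the last vowel of each stem: -i when the last vowel of the stem is a high vowel (*mihupi*, *zelu*); -o when the last vowel of the stem is a non-high vowel (*due*, *ina*, *memfo*).
*tesija* — last vowel /a/ (a non-high vowel) → -o → *tesijao*.
*raki* — last vowel /i/ (a high vowel) → -i → *rakii*.

tesijao, rakii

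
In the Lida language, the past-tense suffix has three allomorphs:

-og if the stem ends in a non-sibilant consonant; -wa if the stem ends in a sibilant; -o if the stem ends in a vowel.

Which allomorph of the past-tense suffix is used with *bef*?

The final sound of *bef* is /f/, which is a non-sibilant consonant, so the suffix is -og.

-og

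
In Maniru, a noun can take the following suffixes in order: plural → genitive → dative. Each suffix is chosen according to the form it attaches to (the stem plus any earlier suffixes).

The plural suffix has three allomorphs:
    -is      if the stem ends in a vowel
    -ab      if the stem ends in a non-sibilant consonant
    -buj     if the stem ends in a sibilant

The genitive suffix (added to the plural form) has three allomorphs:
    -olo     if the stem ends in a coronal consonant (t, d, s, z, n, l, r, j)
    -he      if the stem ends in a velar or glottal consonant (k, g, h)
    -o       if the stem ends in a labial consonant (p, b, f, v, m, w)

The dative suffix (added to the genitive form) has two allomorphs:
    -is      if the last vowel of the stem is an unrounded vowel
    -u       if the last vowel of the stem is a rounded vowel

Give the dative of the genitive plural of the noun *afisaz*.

The final sound of *afisaz* is /z/, which is a sibilant, so the plural suffix is -buj, giving *afisazbuj*.
The final consonant of the plural form *afisazbuj* is /j/, which is coronal, so the genitive suffix is -olo, giving *afisazbujolo*.
The last vowel of the genitive form *afisazbujolo* is /o/, which is a rounded vowel, so the dative suffix is -u, giving *afisazbujolou*.

afisazbujolou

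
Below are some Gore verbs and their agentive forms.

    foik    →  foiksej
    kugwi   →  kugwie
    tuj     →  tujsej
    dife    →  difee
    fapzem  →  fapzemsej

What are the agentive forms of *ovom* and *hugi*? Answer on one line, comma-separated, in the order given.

The suffix is conditioned by the final sound: -sej when the stem ends in a consonant (*foik*, *tuj*, *fapzem*); -e when the stem ends in a vowel (*kugwi*, *dife*).
Since the final sound of *ovom* is /m/ (a consonant), it takes -sej, giving *ovomsej*.
Since the final sound of *hugi* is /i/ (a vowel), it takes -e, giving *hugie*.

ovomsej, hugie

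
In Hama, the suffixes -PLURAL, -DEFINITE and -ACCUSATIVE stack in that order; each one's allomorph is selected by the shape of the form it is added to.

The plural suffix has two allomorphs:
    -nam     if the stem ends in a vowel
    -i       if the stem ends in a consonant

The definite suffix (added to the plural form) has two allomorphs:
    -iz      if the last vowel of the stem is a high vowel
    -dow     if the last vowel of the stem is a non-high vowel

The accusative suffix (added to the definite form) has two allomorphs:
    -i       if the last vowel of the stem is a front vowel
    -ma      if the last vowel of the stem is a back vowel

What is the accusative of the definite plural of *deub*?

deubiizi

The final sound of *deub* is /b/, which is a consonant, so the plural suffix is -i, giving *deubi*.
Since the last vowel of the plural form *deubi* is /i/ (a high vowel), it takes -iz, giving *deubiiz*.
The definite form *deubiiz* — last vowel /i/ (a front vowel) → -i → *deubiizi*.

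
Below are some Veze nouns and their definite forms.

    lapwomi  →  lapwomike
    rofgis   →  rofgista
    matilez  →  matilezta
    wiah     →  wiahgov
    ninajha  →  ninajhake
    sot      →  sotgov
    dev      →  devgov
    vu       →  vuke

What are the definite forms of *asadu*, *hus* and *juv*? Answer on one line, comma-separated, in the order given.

asaduke, husta, juvgov

Looking at the final sound of each stem: -ta when the stem ends in a sibilant (*rofgis*, *matilez*); -gov when the stem ends in a non-sibilant consonant (*wiah*, *sot*, *dev*); -ke when the stem ends in a vowel (*lapwomi*, *ninajha*, *vu*).
Since the final sound of *asadu* is /u/ (a vowel), it takes -ke, giving *asaduke*.
The final sound of *hus* is /s/, which is a sibilant, so the suffix is -ta, giving *husta*.
*juv*: final sound = /v/, a non-sibilant consonant → -gov → *juvgov*.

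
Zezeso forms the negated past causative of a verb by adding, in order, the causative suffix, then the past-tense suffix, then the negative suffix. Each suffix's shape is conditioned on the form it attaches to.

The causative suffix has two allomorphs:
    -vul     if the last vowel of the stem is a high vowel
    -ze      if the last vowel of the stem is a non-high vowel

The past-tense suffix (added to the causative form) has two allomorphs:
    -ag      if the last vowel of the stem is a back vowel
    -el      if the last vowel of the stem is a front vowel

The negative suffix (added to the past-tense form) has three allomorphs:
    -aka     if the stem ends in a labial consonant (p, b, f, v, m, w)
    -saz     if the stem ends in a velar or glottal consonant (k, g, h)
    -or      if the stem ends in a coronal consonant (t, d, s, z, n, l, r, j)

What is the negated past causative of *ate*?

atezeelor

*ate* — last vowel /e/ (a non-high vowel) → -ze → *ateze*.
The last vowel of the causative form *ateze* is /e/, which is a front vowel, so the past-tense suffix is -el, giving *atezeel*.
The past-tense form *atezeel* — final consonant /l/ (coronal) → -or → *atezeelor*.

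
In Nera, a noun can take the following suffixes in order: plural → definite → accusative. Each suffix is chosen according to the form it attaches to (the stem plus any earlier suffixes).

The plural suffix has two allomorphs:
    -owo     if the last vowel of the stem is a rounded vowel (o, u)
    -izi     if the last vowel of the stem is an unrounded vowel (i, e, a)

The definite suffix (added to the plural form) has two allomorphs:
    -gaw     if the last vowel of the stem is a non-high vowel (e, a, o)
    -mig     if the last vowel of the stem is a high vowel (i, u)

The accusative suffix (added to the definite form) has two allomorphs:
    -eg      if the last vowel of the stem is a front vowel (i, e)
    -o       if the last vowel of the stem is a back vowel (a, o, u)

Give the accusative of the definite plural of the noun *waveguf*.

wavegufowogawo

*waveguf*: last vowel = /u/, a rounded vowel → -owo → *wavegufowo*.
The last vowel of the plural form *wavegufowo* is /o/, which is a non-high vowel, so the definite suffix is -gaw, giving *wavegufowogaw*.
The definite form *wavegufowogaw*: last vowel = /a/, a back vowel → -o → *wavegufowogawo*.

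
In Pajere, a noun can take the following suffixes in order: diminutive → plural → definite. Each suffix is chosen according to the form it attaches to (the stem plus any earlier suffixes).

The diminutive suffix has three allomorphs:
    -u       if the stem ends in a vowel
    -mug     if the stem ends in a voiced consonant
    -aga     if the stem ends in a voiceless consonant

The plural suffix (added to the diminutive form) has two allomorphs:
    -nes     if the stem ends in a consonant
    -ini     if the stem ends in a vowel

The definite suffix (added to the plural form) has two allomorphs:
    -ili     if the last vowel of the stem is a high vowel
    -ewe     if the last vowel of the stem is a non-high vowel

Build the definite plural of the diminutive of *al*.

*al*: final sound = /l/, a voiced consonant → -mug → *almug*.
The diminutive form *almug*: final sound = /g/, a consonant → -nes → *almugnes*.
The plural form *almugnes* — last vowel /e/ (a non-high vowel) → -ewe → *almugnesewe*.

almugnesewe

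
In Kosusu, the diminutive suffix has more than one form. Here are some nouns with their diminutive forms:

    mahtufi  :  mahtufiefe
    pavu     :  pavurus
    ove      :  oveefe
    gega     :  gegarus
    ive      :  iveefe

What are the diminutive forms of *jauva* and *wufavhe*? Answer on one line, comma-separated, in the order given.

jauvarus, wufavheefe

The pattern is front/back vowel harmony: -efe when the last vowel of the stem is a front vowel (*mahtufi*, *ove*, *ive*); -rus when the last vowel of the stem is a back vowel (*pavu*, *gega*).
*jauva* — last vowel /a/ (a back vowel) → -rus → *jauvarus*.
The last vowel of *wufavhe* is /e/, which is a front vowel, so the suffix is -efe, giving *wufavheefe*.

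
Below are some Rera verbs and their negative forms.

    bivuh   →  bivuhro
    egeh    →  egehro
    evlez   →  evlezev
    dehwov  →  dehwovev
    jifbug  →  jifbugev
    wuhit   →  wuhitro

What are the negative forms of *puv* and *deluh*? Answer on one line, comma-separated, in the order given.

The pattern is voicing of the final consonant: -ro when the stem ends in a voiceless consonant (*bivuh*, *egeh*, *wuhit*); -ev when the stem ends in a voiced consonant (*evlez*, *dehwov*, *jifbug*).
*puv* — final consonant /v/ (voiced) → -ev → *puvev*.
Since the final consonant of *deluh* is /h/ (voiceless), it takes -ro, giving *deluhro*.

puvev, deluhro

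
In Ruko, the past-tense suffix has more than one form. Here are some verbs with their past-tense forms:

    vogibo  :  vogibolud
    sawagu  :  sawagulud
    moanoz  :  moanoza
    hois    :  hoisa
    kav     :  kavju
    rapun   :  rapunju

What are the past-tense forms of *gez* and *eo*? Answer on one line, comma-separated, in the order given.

The alternation tracks the final sound of the stem — -a when the stem ends in a sibilant (*moanoz*, *hois*); -ju when the stem ends in a non-sibilant consonant (*kav*, *rapun*); -lud when the stem ends in a vowel (*vogibo*, *sawagu*).
*gez*: final sound = /z/, a sibilant → -a → *geza*.
The final sound of *eo* is /o/, which is a vowel, so the suffix is -lud, giving *eolud*.

geza, eolud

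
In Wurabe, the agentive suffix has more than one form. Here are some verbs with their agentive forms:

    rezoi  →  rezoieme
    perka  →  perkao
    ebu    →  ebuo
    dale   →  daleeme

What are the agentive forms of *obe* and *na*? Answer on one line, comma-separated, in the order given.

The suffix is conditioned by the last vowel: -eme when the last vowel of the stem is a front vowel (*rezoi*, *dale*); -o when the last vowel of the stem is a back vowel (*perka*, *ebu*).
The last vowel of *obe* is /e/, which is a front vowel, so the suffix is -eme, giving *obeeme*.
Since the last vowel of *na* is /a/ (a back vowel), it takes -o, giving *nao*.

obeeme, nao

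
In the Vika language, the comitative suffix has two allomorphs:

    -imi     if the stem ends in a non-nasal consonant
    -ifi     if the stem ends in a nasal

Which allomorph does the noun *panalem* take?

Since the final consonant of *panalem* is /m/ (a nasal), it takes -ifi.

-ifi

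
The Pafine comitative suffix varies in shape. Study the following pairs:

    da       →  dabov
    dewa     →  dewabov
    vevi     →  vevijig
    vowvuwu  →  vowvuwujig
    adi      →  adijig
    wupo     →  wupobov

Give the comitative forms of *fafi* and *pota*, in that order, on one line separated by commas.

fafijig, potabov

Looking at the last vowel of each stem: -jig when the last vowel of the stem is a high vowel (*vevi*, *vowvuwu*, *adi*); -bov when the last vowel of the stem is a non-high vowel (*da*, *dewa*, *wupo*).
The last vowel of *fafi* is /i/, which is a high vowel, so the suffix is -jig, giving *fafijig*.
*pota* — last vowel /a/ (a non-high vowel) → -bov → *potabov*.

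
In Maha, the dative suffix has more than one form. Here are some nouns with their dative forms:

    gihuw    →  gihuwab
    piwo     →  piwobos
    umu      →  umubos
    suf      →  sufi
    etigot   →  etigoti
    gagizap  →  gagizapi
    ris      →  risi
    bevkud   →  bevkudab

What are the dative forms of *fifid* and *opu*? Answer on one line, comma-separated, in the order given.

The pattern is voicing of the final sound: -i when the stem ends in a voiceless consonant (*suf*, *etigot*, *gagizap*, *ris*); -ab when the stem ends in a voiced consonant (*gihuw*, *bevkud*); -bos when the stem ends in a vowel (*piwo*, *umu*).
*fifid*: final sound = /d/, a voiced consonant → -ab → *fifidab*.
*opu*: final sound = /u/, a vowel → -bos → *opubos*.

fifidab, opubos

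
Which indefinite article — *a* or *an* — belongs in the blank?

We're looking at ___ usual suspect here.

The indefinite article is chosen by the initial *sound* of the following word, not its spelling.
*usual* begins with the sound /juː/ (u pronounced /juː/) — a consonant sound.
So the article is *a*: We're looking at a usual suspect here.

a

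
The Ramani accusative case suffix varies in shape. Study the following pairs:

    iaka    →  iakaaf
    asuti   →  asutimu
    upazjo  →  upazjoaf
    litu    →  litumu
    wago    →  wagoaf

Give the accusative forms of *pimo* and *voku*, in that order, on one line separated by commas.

The suffix is conditioned by the last vowel: -mu when the last vowel of the stem is a high vowel (*asuti*, *litu*); -af when the last vowel of the stem is a non-high vowel (*iaka*, *upazjo*, *wago*).
The last vowel of *pimo* is /o/, which is a non-high vowel, so the suffix is -af, giving *pimoaf*.
*voku*: last vowel = /u/, a high vowel → -mu → *vokumu*.

pimoaf, vokumu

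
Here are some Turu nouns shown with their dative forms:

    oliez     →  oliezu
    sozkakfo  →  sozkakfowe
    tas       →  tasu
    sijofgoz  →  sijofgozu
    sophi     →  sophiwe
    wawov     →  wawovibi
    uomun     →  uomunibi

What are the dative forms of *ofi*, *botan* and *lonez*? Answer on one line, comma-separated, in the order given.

The suffix is conditioned by the final sound: -u when the stem ends in a sibilant (*oliez*, *tas*, *sijofgoz*); -ibi when the stem ends in a non-sibilant consonant (*wawov*, *uomun*); -we when the stem ends in a vowel (*sozkakfo*, *sophi*).
The final sound of *ofi* is /i/, which is a vowel, so the suffix is -we, giving *ofiwe*.
*botan* — final sound /n/ (a non-sibilant consonant) → -ibi → *botanibi*.
Since the final sound of *lonez* is /z/ (a sibilant), it takes -u, giving *lonezu*.

ofiwe, botanibi, lonezu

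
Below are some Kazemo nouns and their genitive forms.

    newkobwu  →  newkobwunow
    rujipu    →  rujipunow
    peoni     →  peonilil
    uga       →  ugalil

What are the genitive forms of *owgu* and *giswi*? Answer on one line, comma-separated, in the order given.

owgunow, giswilil

The pattern is rounding harmony: -now when the last vowel of the stem is a rounded vowel (*newkobwu*, *rujipu*); -lil when the last vowel of the stem is an unrounded vowel (*peoni*, *uga*).
*owgu* — last vowel /u/ (a rounded vowel) → -now → *owgunow*.
Since the last vowel of *giswi* is /i/ (an unrounded vowel), it takes -lil, giving *giswilil*.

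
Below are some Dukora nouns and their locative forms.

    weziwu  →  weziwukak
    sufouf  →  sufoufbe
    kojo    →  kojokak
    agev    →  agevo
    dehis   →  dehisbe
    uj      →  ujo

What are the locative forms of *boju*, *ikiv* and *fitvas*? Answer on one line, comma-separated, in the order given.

The suffix is conditioned by the final sound: -be when the stem ends in a voiceless consonant (*sufouf*, *dehis*); -o when the stem ends in a voiced consonant (*agev*, *uj*); -kak when the stem ends in a vowel (*weziwu*, *kojo*).
Since the final sound of *boju* is /u/ (a vowel), it takes -kak, giving *bojukak*.
*ikiv* — final sound /v/ (a voiced consonant) → -o → *ikivo*.
*fitvas*: final sound = /s/, a voiceless consonant → -be → *fitvasbe*.

bojukak, ikivo, fitvasbe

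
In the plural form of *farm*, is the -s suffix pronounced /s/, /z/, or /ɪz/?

The stem *farm* ends in a voiced non-sibilant sound.
The plural suffix surfaces as /ɪz/ after sibilants, /s/ after other voiceless consonants, and /z/ after other voiced sounds.
So the plural -s on *farm* is pronounced /z/.

/z/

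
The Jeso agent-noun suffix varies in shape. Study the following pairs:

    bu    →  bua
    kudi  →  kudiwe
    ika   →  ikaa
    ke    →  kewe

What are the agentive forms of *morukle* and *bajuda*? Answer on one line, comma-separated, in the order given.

moruklewe, bajudaa

Looking at the last vowel of each stem: -we when the last vowel of the stem is a front vowel (*kudi*, *ke*); -a when the last vowel of the stem is a back vowel (*bu*, *ika*).
*morukle* — last vowel /e/ (a front vowel) → -we → *moruklewe*.
*bajuda* — last vowel /a/ (a back vowel) → -a → *bajudaa*.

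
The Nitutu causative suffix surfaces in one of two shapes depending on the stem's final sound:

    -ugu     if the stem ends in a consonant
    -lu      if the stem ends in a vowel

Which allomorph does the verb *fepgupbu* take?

Since the final sound of *fepgupbu* is /u/ (a vowel), it takes -lu.

-lu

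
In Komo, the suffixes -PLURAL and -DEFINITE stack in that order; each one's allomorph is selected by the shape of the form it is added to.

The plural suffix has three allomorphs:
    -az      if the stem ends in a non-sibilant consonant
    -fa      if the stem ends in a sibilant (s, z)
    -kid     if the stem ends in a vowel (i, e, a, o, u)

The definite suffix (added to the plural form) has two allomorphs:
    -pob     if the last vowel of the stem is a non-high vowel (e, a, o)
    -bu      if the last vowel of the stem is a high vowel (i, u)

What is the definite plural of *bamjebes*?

Since the final sound of *bamjebes* is /s/ (a sibilant), it takes -fa, giving *bamjebesfa*.
The plural form *bamjebesfa*: last vowel = /a/, a non-high vowel → -pob → *bamjebesfapob*.

bamjebesfapob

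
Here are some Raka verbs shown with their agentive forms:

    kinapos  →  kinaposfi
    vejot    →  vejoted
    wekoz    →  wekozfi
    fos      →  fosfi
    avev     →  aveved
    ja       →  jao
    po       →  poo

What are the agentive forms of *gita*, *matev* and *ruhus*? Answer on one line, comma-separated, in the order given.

The alternation tracks the final sound of the stem — -fi when the stem ends in a sibilant (*kinapos*, *wekoz*, *fos*); -ed when the stem ends in a non-sibilant consonant (*vejot*, *avev*); -o when the stem ends in a vowel (*ja*, *po*).
*gita* — final sound /a/ (a vowel) → -o → *gitao*.
*matev* — final sound /v/ (a non-sibilant consonant) → -ed → *mateved*.
*ruhus*: final sound = /s/, a sibilant → -fi → *ruhusfi*.

gitao, mateved, ruhusfi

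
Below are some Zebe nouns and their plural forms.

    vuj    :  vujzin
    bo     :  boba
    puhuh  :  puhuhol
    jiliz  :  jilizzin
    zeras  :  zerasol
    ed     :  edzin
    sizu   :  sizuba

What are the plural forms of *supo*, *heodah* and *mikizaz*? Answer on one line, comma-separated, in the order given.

The alternation tracks the final sound of the stem — -ol when the stem ends in a voiceless consonant (*puhuh*, *zeras*); -zin when the stem ends in a voiced consonant (*vuj*, *jiliz*, *ed*); -ba when the stem ends in a vowel (*bo*, *sizu*).
The final sound of *supo* is /o/, which is a vowel, so the suffix is -ba, giving *supoba*.
*heodah*: final sound = /h/, a voiceless consonant → -ol → *heodahol*.
*mikizaz*: final sound = /z/, a voiced consonant → -zin → *mikizazzin*.

supoba, heodahol, mikizazzin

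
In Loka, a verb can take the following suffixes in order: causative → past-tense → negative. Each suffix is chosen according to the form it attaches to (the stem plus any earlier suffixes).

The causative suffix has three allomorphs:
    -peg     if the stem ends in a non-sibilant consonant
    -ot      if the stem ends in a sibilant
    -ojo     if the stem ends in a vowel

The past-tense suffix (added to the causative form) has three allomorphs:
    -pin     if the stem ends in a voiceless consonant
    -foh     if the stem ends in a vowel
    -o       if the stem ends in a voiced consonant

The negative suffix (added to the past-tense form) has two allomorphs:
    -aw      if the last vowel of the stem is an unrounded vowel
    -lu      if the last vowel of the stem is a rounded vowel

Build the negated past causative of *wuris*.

wurisotpinaw

*wuris*: final sound = /s/, a sibilant → -ot → *wurisot*.
The final sound of the causative form *wurisot* is /t/, which is a voiceless consonant, so the past-tense suffix is -pin, giving *wurisotpin*.
The past-tense form *wurisotpin* — last vowel /i/ (an unrounded vowel) → -aw → *wurisotpinaw*.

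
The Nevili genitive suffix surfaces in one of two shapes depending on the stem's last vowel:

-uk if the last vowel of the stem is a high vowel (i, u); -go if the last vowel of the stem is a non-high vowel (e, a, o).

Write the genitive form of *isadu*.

isaduuk

*isadu*: last vowel = /u/, a high vowel → -uk → *isaduuk*.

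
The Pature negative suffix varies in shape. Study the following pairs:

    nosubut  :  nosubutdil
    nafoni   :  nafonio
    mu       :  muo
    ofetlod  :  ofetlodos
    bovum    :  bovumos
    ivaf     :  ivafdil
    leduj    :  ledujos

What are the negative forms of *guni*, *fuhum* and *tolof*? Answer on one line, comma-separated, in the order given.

The pattern is voicing of the final sound: -dil when the stem ends in a voiceless consonant (*nosubut*, *ivaf*); -os when the stem ends in a voiced consonant (*ofetlod*, *bovum*, *leduj*); -o when the stem ends in a vowel (*nafoni*, *mu*).
*guni* — final sound /i/ (a vowel) → -o → *gunio*.
*fuhum*: final sound = /m/, a voiced consonant → -os → *fuhumos*.
*tolof* — final sound /f/ (a voiceless consonant) → -dil → *tolofdil*.

gunio, fuhumos, tolofdil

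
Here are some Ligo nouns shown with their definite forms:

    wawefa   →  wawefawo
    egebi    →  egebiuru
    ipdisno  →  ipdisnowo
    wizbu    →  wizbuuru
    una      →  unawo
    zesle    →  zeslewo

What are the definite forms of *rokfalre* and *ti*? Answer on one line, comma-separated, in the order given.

rokfalrewo, tiuru

The suffix is conditioned by the last vowel: -uru when the last vowel of the stem is a high vowel (*egebi*, *wizbu*); -wo when the last vowel of the stem is a non-high vowel (*wawefa*, *ipdisno*, *una*, *zesle*).
*rokfalre*: last vowel = /e/, a non-high vowel → -wo → *rokfalrewo*.
*ti*: last vowel = /i/, a high vowel → -uru → *tiuru*.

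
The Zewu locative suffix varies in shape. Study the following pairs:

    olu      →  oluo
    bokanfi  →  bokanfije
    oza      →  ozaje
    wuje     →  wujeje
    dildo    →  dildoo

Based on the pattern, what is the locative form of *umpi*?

umpije

Looking at the last vowel of each stem: -o when the last vowel of the stem is a rounded vowel (*olu*, *dildo*); -je when the last vowel of the stem is an unrounded vowel (*bokanfi*, *oza*, *wuje*).
*umpi* — last vowel /i/ (an unrounded vowel) → -je → *umpije*.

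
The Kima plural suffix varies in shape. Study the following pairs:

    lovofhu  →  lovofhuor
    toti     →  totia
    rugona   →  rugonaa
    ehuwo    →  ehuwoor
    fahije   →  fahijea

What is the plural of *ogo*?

Looking at the last vowel of each stem: -or when the last vowel of the stem is a rounded vowel (*lovofhu*, *ehuwo*); -a when the last vowel of the stem is an unrounded vowel (*toti*, *rugona*, *fahije*).
The last vowel of *ogo* is /o/, which is a rounded vowel, so the suffix is -or, giving *ogoor*.

ogoor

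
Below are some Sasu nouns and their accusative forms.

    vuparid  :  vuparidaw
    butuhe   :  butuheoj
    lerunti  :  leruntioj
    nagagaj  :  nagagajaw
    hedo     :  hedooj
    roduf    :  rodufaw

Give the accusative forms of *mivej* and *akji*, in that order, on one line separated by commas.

Looking at the final sound of each stem: -aw when the stem ends in a consonant (*vuparid*, *nagagaj*, *roduf*); -oj when the stem ends in a vowel (*butuhe*, *lerunti*, *hedo*).
*mivej* — final sound /j/ (a consonant) → -aw → *mivejaw*.
*akji* — final sound /i/ (a vowel) → -oj → *akjioj*.

mivejaw, akjioj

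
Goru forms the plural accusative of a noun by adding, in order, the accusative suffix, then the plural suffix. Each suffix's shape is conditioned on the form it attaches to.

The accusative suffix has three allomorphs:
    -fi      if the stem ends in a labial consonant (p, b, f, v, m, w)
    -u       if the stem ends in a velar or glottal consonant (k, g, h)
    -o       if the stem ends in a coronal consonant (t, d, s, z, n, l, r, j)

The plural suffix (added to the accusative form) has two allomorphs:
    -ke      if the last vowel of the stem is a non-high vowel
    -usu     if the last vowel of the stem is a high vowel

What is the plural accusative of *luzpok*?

The final consonant of *luzpok* is /k/, which is velar/glottal, so the accusative suffix is -u, giving *luzpoku*.
The last vowel of the accusative form *luzpoku* is /u/, which is a high vowel, so the plural suffix is -usu, giving *luzpokuusu*.

luzpokuusu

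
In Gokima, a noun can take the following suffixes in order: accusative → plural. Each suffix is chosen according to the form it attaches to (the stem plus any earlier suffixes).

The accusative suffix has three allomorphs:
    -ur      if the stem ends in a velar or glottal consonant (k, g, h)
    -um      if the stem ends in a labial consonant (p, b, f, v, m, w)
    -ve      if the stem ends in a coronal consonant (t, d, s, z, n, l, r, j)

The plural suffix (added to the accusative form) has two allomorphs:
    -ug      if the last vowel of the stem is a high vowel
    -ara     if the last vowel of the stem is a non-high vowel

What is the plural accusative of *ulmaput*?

ulmaputveara

The final consonant of *ulmaput* is /t/, which is coronal, so the accusative suffix is -ve, giving *ulmaputve*.
Since the last vowel of the accusative form *ulmaputve* is /e/ (a non-high vowel), it takes -ara, giving *ulmaputveara*.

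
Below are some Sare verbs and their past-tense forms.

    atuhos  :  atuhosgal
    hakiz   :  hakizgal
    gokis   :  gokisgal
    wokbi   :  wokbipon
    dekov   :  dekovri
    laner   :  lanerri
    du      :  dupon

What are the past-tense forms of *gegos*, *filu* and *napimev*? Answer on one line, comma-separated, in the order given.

The alternation tracks the final sound of the stem — -gal when the stem ends in a sibilant (*atuhos*, *hakiz*, *gokis*); -ri when the stem ends in a non-sibilant consonant (*dekov*, *laner*); -pon when the stem ends in a vowel (*wokbi*, *du*).
*gegos* — final sound /s/ (a sibilant) → -gal → *gegosgal*.
*filu*: final sound = /u/, a vowel → -pon → *filupon*.
*napimev*: final sound = /v/, a non-sibilant consonant → -ri → *napimevri*.

gegosgal, filupon, napimevri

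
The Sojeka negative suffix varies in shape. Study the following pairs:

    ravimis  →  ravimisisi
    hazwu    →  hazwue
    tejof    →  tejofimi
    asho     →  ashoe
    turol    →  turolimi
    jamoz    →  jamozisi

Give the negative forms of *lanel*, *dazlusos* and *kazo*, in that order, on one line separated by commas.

lanelimi, dazlusosisi, kazoe

The alternation tracks the final sound of the stem — -isi when the stem ends in a sibilant (*ravimis*, *jamoz*); -imi when the stem ends in a non-sibilant consonant (*tejof*, *turol*); -e when the stem ends in a vowel (*hazwu*, *asho*).
The final sound of *lanel* is /l/, which is a non-sibilant consonant, so the suffix is -imi, giving *lanelimi*.
*dazlusos* — final sound /s/ (a sibilant) → -isi → *dazlusosisi*.
*kazo* — final sound /o/ (a vowel) → -e → *kazoe*.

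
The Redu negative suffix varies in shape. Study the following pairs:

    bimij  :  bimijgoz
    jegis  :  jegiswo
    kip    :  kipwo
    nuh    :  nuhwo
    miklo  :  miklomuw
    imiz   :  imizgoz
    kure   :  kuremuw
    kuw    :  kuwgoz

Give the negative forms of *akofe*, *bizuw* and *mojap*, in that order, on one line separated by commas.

akofemuw, bizuwgoz, mojapwo

The suffix is conditioned by the final sound: -wo when the stem ends in a voiceless consonant (*jegis*, *kip*, *nuh*); -goz when the stem ends in a voiced consonant (*bimij*, *imiz*, *kuw*); -muw when the stem ends in a vowel (*miklo*, *kure*).
*akofe* — final sound /e/ (a vowel) → -muw → *akofemuw*.
Since the final sound of *bizuw* is /w/ (a voiced consonant), it takes -goz, giving *bizuwgoz*.
*mojap* — final sound /p/ (a voiceless consonant) → -wo → *mojapwo*.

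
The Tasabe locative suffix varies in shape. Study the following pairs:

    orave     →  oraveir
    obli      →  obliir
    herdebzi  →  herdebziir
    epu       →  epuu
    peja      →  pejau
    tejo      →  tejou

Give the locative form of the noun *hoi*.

hoiir

The suffix is conditioned by the last vowel: -ir when the last vowel of the stem is a front vowel (*orave*, *obli*, *herdebzi*); -u when the last vowel of the stem is a back vowel (*epu*, *peja*, *tejo*).
*hoi* — last vowel /i/ (a front vowel) → -ir → *hoiir*.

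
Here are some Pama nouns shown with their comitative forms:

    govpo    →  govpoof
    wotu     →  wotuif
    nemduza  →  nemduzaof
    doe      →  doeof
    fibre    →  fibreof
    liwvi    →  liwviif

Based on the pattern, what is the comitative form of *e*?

Looking at the last vowel of each stem: -if when the last vowel of the stem is a high vowel (*wotu*, *liwvi*); -of when the last vowel of the stem is a non-high vowel (*govpo*, *nemduza*, *doe*, *fibre*).
The last vowel of *e* is /e/, which is a non-high vowel, so the suffix is -of, giving *eof*.

eof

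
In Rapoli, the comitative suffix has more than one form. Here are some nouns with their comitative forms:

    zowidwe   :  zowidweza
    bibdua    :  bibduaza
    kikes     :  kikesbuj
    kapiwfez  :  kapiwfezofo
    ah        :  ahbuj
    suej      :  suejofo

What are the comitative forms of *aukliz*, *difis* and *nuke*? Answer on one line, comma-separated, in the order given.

auklizofo, difisbuj, nukeza

The alternation tracks the final sound of the stem — -buj when the stem ends in a voiceless consonant (*kikes*, *ah*); -ofo when the stem ends in a voiced consonant (*kapiwfez*, *suej*); -za when the stem ends in a vowel (*zowidwe*, *bibdua*).
Since the final sound of *aukliz* is /z/ (a voiced consonant), it takes -ofo, giving *auklizofo*.
The final sound of *difis* is /s/, which is a voiceless consonant, so the suffix is -buj, giving *difisbuj*.
The final sound of *nuke* is /e/, which is a vowel, so the suffix is -za, giving *nukeza*.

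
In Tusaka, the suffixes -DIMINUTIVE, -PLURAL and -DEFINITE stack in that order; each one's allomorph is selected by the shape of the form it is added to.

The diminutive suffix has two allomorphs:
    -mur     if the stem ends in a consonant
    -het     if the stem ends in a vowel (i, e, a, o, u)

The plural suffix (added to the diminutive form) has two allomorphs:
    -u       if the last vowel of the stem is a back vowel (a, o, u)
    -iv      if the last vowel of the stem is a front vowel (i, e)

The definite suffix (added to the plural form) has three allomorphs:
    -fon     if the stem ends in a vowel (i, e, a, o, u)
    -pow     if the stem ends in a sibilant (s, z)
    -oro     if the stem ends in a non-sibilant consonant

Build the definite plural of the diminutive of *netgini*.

netginihetivoro

*netgini*: final sound = /i/, a vowel → -het → *netginihet*.
The last vowel of the diminutive form *netginihet* is /e/, which is a front vowel, so the plural suffix is -iv, giving *netginihetiv*.
Since the final sound of the plural form *netginihetiv* is /v/ (a non-sibilant consonant), it takes -oro, giving *netginihetivoro*.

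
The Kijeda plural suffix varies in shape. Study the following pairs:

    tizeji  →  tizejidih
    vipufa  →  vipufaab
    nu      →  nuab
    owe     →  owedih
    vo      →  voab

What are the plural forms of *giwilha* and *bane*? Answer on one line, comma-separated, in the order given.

giwilhaab, banedih

Looking at the last vowel of each stem: -dih when the last vowel of the stem is a front vowel (*tizeji*, *owe*); -ab when the last vowel of the stem is a back vowel (*vipufa*, *nu*, *vo*).
*giwilha* — last vowel /a/ (a back vowel) → -ab → *giwilhaab*.
The last vowel of *bane* is /e/, which is a front vowel, so the suffix is -dih, giving *banedih*.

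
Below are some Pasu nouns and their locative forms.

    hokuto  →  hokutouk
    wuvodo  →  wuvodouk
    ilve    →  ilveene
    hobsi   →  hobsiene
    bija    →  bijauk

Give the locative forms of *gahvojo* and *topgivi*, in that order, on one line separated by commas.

gahvojouk, topgiviene

The suffix is conditioned by the last vowel: -ene when the last vowel of the stem is a front vowel (*ilve*, *hobsi*); -uk when the last vowel of the stem is a back vowel (*hokuto*, *wuvodo*, *bija*).
The last vowel of *gahvojo* is /o/, which is a back vowel, so the suffix is -uk, giving *gahvojouk*.
The last vowel of *topgivi* is /i/, which is a front vowel, so the suffix is -ene, giving *topgiviene*.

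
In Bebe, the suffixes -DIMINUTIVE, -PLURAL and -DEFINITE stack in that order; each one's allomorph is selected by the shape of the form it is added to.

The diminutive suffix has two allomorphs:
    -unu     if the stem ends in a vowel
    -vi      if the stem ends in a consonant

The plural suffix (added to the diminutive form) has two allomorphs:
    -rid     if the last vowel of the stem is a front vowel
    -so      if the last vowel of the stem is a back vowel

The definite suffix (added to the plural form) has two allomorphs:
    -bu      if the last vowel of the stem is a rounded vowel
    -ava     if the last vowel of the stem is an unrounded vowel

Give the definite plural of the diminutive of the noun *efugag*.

Since the final sound of *efugag* is /g/ (a consonant), it takes -vi, giving *efugagvi*.
Since the last vowel of the diminutive form *efugagvi* is /i/ (a front vowel), it takes -rid, giving *efugagvirid*.
Since the last vowel of the plural form *efugagvirid* is /i/ (an unrounded vowel), it takes -ava, giving *efugagviridava*.

efugagviridava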